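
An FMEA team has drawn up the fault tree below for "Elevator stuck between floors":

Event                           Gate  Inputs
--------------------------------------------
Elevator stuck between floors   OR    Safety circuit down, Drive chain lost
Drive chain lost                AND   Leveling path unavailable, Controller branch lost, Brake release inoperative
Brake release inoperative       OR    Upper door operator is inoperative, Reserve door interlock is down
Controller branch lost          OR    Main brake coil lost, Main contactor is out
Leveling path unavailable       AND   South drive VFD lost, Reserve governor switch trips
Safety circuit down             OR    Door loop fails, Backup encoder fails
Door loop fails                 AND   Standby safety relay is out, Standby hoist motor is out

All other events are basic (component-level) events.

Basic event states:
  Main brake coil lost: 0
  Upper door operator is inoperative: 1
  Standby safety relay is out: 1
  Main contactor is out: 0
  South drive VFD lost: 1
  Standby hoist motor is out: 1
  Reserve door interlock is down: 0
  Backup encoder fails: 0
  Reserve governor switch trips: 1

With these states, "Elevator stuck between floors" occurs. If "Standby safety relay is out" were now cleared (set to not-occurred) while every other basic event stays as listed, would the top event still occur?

No

Counterfactual: set "Standby safety relay is out" to not occurred.
Door loop fails [AND]: Standby safety relay is out=not, Standby hoist motor is out=occurs → not all inputs occur → does not occur.
Safety circuit down [OR]: Door loop fails=not, Backup encoder fails=not → no input occurs → does not occur.
Leveling path unavailable [AND]: South drive VFD lost=occurs, Reserve governor switch trips=occurs → all inputs occur → occurs.
Controller branch lost [OR]: Main brake coil lost=not, Main contactor is out=not → no input occurs → does not occur.
Brake release inoperative [OR]: Upper door operator is inoperative=occurs, Reserve door interlock is down=not → at least one input occurs → occurs.
Drive chain lost [AND]: Leveling path unavailable=occurs, Controller branch lost=not, Brake release inoperative=occurs → not all inputs occur → does not occur.
Elevator stuck between floors [OR]: Safety circuit down=not, Drive chain lost=not → no input occurs → does not occur.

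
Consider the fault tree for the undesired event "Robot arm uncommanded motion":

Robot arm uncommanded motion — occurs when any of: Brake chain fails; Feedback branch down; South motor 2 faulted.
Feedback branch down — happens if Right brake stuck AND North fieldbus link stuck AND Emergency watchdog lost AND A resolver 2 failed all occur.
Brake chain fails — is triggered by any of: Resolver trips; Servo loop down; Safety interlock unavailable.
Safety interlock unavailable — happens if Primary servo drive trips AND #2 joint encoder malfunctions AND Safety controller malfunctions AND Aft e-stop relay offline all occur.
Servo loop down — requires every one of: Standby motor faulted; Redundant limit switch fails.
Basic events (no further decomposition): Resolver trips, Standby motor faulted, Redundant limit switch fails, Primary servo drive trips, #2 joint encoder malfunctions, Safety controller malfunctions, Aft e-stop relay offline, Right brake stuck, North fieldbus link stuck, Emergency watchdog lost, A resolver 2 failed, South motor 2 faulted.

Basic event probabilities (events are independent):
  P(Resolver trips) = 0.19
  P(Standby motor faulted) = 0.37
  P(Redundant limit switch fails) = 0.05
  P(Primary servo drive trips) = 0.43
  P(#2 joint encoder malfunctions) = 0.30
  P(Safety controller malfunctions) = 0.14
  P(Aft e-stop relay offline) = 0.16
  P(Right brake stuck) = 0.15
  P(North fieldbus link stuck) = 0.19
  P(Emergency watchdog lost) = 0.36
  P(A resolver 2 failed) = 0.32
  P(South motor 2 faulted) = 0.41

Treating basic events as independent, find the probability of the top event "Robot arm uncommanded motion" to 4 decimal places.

0.5338

P(Servo loop down) [AND] = 0.37 × 0.05 = 0.018500
P(Safety interlock unavailable) [AND] = 0.43 × 0.30 × 0.14 × 0.16 = 0.002890
P(Brake chain fails) [OR] = 1 − (1−0.19) × (1−0.018500) × (1−0.002890) = 0.207283
P(Feedback branch down) [AND] = 0.15 × 0.19 × 0.36 × 0.32 = 0.003283
P(Robot arm uncommanded motion) [OR] = 1 − (1−0.207283) × (1−0.003283) × (1−0.41) = 0.533832
Rounded to 4 decimal places: P(Robot arm uncommanded motion) ≈ 0.5338.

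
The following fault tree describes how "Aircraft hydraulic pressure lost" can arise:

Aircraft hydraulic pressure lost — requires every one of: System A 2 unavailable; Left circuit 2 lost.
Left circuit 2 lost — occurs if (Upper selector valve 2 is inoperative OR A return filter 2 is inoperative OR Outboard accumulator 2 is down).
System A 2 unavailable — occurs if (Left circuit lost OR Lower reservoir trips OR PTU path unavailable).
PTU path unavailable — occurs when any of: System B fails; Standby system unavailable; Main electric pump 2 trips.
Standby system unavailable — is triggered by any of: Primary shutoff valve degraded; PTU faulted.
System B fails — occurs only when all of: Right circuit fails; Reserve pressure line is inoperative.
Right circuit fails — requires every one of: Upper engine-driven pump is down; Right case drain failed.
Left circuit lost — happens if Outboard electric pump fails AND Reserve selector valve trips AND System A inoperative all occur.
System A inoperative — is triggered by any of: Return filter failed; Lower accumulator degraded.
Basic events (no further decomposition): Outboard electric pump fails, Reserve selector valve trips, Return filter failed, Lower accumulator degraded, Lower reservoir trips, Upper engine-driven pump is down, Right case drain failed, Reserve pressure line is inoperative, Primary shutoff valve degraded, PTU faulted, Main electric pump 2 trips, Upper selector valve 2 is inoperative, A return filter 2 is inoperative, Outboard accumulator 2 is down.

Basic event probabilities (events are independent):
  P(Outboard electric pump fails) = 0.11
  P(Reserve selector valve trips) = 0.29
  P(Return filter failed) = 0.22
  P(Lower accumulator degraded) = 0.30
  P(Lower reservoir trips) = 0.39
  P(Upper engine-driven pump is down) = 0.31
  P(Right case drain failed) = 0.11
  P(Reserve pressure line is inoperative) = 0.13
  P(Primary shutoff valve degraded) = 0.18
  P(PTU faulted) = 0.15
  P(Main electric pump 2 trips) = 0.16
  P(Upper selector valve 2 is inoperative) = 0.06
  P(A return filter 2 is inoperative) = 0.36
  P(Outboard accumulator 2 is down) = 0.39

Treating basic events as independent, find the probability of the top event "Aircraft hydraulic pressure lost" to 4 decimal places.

P(System A inoperative) [OR] = 1 − (1−0.22) × (1−0.30) = 0.454000
P(Left circuit lost) [AND] = 0.11 × 0.29 × 0.454000 = 0.014483
P(Right circuit fails) [AND] = 0.31 × 0.11 = 0.034100
P(System B fails) [AND] = 0.034100 × 0.13 = 0.004433
P(Standby system unavailable) [OR] = 1 − (1−0.18) × (1−0.15) = 0.303000
P(PTU path unavailable) [OR] = 1 − (1−0.004433) × (1−0.303000) × (1−0.16) = 0.417115
P(System A 2 unavailable) [OR] = 1 − (1−0.014483) × (1−0.39) × (1−0.417115) = 0.649590
P(Left circuit 2 lost) [OR] = 1 − (1−0.06) × (1−0.36) × (1−0.39) = 0.633024
P(Aircraft hydraulic pressure lost) [AND] = 0.649590 × 0.633024 = 0.411206
Rounded to 4 decimal places: P(Aircraft hydraulic pressure lost) ≈ 0.4112.

0.4112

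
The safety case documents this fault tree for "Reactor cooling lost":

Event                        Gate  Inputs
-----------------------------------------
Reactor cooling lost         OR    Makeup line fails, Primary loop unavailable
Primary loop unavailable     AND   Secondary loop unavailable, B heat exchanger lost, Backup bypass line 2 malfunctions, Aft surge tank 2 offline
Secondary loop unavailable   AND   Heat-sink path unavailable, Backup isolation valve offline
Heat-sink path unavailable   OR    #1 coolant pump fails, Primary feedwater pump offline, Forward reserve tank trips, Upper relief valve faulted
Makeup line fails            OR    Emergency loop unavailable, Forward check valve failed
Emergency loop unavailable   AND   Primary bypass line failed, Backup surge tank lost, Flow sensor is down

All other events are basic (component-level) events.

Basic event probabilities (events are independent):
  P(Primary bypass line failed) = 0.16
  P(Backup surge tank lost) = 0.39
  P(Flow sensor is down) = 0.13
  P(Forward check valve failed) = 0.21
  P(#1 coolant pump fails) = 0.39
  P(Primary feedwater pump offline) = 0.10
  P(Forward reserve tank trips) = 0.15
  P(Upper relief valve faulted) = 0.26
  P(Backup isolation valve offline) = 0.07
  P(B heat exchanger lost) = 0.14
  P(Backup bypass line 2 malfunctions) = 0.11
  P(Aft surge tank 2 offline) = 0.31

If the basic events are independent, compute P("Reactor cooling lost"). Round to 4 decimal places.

0.2166

P(Emergency loop unavailable) [AND] = 0.16 × 0.39 × 0.13 = 0.008112
P(Makeup line fails) [OR] = 1 − (1−0.008112) × (1−0.21) = 0.216408
P(Heat-sink path unavailable) [OR] = 1 − (1−0.39) × (1−0.10) × (1−0.15) × (1−0.26) = 0.654679
P(Secondary loop unavailable) [AND] = 0.654679 × 0.07 = 0.045828
P(Primary loop unavailable) [AND] = 0.045828 × 0.14 × 0.11 × 0.31 = 0.000219
P(Reactor cooling lost) [OR] = 1 − (1−0.216408) × (1−0.000219) = 0.216580
Rounded to 4 decimal places: P(Reactor cooling lost) ≈ 0.2166.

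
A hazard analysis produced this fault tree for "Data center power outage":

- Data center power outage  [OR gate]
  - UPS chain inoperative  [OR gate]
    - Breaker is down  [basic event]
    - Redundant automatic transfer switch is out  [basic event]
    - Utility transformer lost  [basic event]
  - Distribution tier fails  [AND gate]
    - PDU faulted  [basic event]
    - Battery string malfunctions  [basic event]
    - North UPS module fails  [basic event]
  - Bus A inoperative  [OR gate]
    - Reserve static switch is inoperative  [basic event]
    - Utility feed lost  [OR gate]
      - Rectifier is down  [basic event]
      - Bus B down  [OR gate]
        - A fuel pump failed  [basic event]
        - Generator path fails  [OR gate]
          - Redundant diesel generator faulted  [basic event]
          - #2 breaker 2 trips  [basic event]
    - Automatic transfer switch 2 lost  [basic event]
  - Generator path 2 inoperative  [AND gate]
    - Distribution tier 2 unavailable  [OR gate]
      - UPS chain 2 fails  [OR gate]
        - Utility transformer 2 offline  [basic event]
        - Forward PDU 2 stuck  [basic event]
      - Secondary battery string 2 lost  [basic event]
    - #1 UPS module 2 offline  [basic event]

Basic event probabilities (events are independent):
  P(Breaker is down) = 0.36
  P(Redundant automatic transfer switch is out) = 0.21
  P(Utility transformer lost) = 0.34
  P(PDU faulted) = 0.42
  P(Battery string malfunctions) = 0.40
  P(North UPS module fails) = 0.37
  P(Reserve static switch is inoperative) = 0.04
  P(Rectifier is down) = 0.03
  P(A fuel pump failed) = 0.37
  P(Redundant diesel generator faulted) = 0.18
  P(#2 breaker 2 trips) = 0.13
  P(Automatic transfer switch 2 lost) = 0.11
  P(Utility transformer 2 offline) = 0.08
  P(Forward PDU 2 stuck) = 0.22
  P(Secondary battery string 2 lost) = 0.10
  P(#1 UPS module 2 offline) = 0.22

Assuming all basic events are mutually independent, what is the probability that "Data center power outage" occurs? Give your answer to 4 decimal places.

0.8925

P(UPS chain inoperative) [OR] = 1 − (1−0.36) × (1−0.21) × (1−0.34) = 0.666304
P(Distribution tier fails) [AND] = 0.42 × 0.40 × 0.37 = 0.062160
P(Generator path fails) [OR] = 1 − (1−0.18) × (1−0.13) = 0.286600
P(Bus B down) [OR] = 1 − (1−0.37) × (1−0.286600) = 0.550558
P(Utility feed lost) [OR] = 1 − (1−0.03) × (1−0.550558) = 0.564041
P(Bus A inoperative) [OR] = 1 − (1−0.04) × (1−0.564041) × (1−0.11) = 0.627517
P(UPS chain 2 fails) [OR] = 1 − (1−0.08) × (1−0.22) = 0.282400
P(Distribution tier 2 unavailable) [OR] = 1 − (1−0.282400) × (1−0.10) = 0.354160
P(Generator path 2 inoperative) [AND] = 0.354160 × 0.22 = 0.077915
P(Data center power outage) [OR] = 1 − (1−0.666304) × (1−0.062160) × (1−0.627517) × (1−0.077915) = 0.892513
Rounded to 4 decimal places: P(Data center power outage) ≈ 0.8925.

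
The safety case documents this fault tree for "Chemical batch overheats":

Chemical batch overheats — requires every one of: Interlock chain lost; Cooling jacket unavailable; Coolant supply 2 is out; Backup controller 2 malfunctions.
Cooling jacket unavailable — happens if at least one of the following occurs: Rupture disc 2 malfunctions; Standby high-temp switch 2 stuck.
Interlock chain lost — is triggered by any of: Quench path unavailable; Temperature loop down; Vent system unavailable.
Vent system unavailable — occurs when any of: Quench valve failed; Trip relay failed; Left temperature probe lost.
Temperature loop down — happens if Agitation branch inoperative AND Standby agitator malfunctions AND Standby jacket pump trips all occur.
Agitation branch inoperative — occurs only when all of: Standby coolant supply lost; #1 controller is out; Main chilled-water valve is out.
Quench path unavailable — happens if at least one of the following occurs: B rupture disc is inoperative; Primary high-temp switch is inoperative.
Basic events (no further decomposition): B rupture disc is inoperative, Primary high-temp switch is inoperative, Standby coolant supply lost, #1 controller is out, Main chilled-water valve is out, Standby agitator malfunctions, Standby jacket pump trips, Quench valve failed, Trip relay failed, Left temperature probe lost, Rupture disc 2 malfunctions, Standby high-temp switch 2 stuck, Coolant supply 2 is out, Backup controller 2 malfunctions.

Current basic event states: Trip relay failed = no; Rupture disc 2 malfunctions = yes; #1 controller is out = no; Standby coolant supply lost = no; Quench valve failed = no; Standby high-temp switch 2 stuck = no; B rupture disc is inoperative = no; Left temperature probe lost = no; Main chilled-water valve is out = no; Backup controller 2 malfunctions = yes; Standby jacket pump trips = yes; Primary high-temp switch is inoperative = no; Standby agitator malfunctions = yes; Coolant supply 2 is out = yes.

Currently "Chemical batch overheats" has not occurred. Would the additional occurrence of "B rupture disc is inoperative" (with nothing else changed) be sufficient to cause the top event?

Counterfactual: set "B rupture disc is inoperative" to occurred.
Quench path unavailable [OR]: B rupture disc is inoperative=occurs, Primary high-temp switch is inoperative=not → at least one input occurs → occurs.
Agitation branch inoperative [AND]: Standby coolant supply lost=not, #1 controller is out=not, Main chilled-water valve is out=not → not all inputs occur → does not occur.
Temperature loop down [AND]: Agitation branch inoperative=not, Standby agitator malfunctions=occurs, Standby jacket pump trips=occurs → not all inputs occur → does not occur.
Vent system unavailable [OR]: Quench valve failed=not, Trip relay failed=not, Left temperature probe lost=not → no input occurs → does not occur.
Interlock chain lost [OR]: Quench path unavailable=occurs, Temperature loop down=not, Vent system unavailable=not → at least one input occurs → occurs.
Cooling jacket unavailable [OR]: Rupture disc 2 malfunctions=occurs, Standby high-temp switch 2 stuck=not → at least one input occurs → occurs.
Chemical batch overheats [AND]: Interlock chain lost=occurs, Cooling jacket unavailable=occurs, Coolant supply 2 is out=occurs, Backup controller 2 malfunctions=occurs → all inputs occur → occurs.

Yes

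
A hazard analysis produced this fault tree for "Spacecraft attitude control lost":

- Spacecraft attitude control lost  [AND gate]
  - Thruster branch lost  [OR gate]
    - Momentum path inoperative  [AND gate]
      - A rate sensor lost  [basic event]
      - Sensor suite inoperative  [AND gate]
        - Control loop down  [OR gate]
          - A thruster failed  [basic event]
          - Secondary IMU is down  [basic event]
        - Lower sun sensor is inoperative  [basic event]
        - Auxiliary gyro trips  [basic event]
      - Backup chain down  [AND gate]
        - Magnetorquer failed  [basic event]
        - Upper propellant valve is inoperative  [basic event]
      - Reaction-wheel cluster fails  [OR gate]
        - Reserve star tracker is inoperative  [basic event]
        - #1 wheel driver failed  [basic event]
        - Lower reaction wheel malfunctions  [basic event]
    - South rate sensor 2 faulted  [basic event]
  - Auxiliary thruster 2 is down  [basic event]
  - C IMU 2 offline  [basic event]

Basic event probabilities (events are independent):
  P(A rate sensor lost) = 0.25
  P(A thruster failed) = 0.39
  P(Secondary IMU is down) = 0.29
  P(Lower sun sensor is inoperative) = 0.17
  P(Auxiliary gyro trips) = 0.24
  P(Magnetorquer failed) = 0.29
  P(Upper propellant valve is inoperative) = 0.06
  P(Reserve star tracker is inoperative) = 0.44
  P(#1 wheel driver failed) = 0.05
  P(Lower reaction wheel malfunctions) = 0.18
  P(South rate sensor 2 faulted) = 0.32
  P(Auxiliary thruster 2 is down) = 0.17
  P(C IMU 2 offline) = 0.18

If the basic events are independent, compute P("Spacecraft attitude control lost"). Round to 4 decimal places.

0.0098

P(Control loop down) [OR] = 1 − (1−0.39) × (1−0.29) = 0.566900
P(Sensor suite inoperative) [AND] = 0.566900 × 0.17 × 0.24 = 0.023130
P(Backup chain down) [AND] = 0.29 × 0.06 = 0.017400
P(Reaction-wheel cluster fails) [OR] = 1 − (1−0.44) × (1−0.05) × (1−0.18) = 0.563760
P(Momentum path inoperative) [AND] = 0.25 × 0.023130 × 0.017400 × 0.563760 = 0.000057
P(Thruster branch lost) [OR] = 1 − (1−0.000057) × (1−0.32) = 0.320039
P(Spacecraft attitude control lost) [AND] = 0.320039 × 0.17 × 0.18 = 0.009793
Rounded to 4 decimal places: P(Spacecraft attitude control lost) ≈ 0.0098.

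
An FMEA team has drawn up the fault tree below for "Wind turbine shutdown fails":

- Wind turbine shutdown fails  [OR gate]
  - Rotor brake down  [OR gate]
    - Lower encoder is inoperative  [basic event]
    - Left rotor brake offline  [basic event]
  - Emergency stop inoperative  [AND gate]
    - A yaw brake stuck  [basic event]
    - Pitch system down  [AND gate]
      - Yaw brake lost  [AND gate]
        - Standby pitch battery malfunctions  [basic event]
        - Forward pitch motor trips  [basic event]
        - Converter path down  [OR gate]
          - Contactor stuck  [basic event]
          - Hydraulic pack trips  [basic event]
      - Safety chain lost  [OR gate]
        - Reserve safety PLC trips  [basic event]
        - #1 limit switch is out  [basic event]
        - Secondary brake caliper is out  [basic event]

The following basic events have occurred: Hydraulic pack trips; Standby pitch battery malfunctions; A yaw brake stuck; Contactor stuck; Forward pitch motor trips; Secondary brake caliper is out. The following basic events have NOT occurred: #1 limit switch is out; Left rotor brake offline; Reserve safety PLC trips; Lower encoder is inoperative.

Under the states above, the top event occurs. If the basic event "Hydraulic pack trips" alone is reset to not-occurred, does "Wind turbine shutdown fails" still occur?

Yes

Counterfactual: set "Hydraulic pack trips" to not occurred.
Rotor brake down [OR]: Lower encoder is inoperative=not, Left rotor brake offline=not → no input occurs → does not occur.
Converter path down [OR]: Contactor stuck=occurs, Hydraulic pack trips=not → at least one input occurs → occurs.
Yaw brake lost [AND]: Standby pitch battery malfunctions=occurs, Forward pitch motor trips=occurs, Converter path down=occurs → all inputs occur → occurs.
Safety chain lost [OR]: Reserve safety PLC trips=not, #1 limit switch is out=not, Secondary brake caliper is out=occurs → at least one input occurs → occurs.
Pitch system down [AND]: Yaw brake lost=occurs, Safety chain lost=occurs → all inputs occur → occurs.
Emergency stop inoperative [AND]: A yaw brake stuck=occurs, Pitch system down=occurs → all inputs occur → occurs.
Wind turbine shutdown fails [OR]: Rotor brake down=not, Emergency stop inoperative=occurs → at least one input occurs → occurs.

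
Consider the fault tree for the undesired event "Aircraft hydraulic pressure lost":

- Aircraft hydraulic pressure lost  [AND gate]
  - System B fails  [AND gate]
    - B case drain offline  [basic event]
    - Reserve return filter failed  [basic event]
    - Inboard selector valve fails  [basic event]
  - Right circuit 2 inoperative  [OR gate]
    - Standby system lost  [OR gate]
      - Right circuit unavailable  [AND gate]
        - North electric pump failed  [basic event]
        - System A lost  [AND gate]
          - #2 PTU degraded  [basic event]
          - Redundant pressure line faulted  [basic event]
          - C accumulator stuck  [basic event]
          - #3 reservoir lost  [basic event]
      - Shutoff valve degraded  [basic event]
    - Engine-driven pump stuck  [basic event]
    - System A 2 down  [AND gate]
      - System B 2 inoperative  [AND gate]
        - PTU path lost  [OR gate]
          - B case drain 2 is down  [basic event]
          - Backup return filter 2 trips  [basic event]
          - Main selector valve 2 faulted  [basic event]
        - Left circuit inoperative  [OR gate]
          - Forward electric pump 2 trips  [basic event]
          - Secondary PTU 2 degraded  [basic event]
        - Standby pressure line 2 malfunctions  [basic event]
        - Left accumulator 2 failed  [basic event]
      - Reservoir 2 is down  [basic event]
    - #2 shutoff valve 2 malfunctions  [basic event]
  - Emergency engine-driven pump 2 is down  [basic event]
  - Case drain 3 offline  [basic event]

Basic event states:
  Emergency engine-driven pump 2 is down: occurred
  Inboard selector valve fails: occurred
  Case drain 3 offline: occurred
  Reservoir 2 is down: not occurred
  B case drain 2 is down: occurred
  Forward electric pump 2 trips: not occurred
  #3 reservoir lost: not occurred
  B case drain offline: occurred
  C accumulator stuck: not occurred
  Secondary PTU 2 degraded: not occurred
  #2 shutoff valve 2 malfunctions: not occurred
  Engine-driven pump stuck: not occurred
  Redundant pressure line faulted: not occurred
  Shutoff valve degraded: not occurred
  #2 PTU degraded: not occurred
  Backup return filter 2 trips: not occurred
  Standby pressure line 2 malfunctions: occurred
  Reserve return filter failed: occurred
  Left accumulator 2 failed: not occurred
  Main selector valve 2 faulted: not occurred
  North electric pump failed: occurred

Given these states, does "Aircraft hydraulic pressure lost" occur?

System B fails [AND]: B case drain offline=occurs, Reserve return filter failed=occurs, Inboard selector valve fails=occurs → all inputs occur → occurs.
System A lost [AND]: #2 PTU degraded=not, Redundant pressure line faulted=not, C accumulator stuck=not, #3 reservoir lost=not → not all inputs occur → does not occur.
Right circuit unavailable [AND]: North electric pump failed=occurs, System A lost=not → not all inputs occur → does not occur.
Standby system lost [OR]: Right circuit unavailable=not, Shutoff valve degraded=not → no input occurs → does not occur.
PTU path lost [OR]: B case drain 2 is down=occurs, Backup return filter 2 trips=not, Main selector valve 2 faulted=not → at least one input occurs → occurs.
Left circuit inoperative [OR]: Forward electric pump 2 trips=not, Secondary PTU 2 degraded=not → no input occurs → does not occur.
System B 2 inoperative [AND]: PTU path lost=occurs, Left circuit inoperative=not, Standby pressure line 2 malfunctions=occurs, Left accumulator 2 failed=not → not all inputs occur → does not occur.
System A 2 down [AND]: System B 2 inoperative=not, Reservoir 2 is down=not → not all inputs occur → does not occur.
Right circuit 2 inoperative [OR]: Standby system lost=not, Engine-driven pump stuck=not, System A 2 down=not, #2 shutoff valve 2 malfunctions=not → no input occurs → does not occur.
Aircraft hydraulic pressure lost [AND]: System B fails=occurs, Right circuit 2 inoperative=not, Emergency engine-driven pump 2 is down=occurs, Case drain 3 offline=occurs → not all inputs occur → does not occur.

No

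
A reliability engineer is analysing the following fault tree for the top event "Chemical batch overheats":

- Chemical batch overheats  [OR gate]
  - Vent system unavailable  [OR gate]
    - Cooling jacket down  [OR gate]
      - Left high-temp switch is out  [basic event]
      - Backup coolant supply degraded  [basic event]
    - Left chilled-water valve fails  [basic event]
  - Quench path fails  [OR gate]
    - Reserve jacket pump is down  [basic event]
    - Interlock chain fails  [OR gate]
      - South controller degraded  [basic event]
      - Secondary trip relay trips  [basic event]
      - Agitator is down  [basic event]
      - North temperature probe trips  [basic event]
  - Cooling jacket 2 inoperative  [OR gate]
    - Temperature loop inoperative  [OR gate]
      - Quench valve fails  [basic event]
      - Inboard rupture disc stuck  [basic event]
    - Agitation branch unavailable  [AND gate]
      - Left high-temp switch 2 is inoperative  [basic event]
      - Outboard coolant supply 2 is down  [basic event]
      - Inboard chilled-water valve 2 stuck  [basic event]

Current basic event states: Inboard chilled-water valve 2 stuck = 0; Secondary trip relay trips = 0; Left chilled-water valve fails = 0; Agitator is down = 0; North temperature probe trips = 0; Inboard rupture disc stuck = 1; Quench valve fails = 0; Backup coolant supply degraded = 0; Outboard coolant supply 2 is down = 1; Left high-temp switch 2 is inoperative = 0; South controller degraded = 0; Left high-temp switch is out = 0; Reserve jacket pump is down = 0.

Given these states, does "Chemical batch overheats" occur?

Cooling jacket down [OR]: Left high-temp switch is out=not, Backup coolant supply degraded=not → no input occurs → does not occur.
Vent system unavailable [OR]: Cooling jacket down=not, Left chilled-water valve fails=not → no input occurs → does not occur.
Interlock chain fails [OR]: South controller degraded=not, Secondary trip relay trips=not, Agitator is down=not, North temperature probe trips=not → no input occurs → does not occur.
Quench path fails [OR]: Reserve jacket pump is down=not, Interlock chain fails=not → no input occurs → does not occur.
Temperature loop inoperative [OR]: Quench valve fails=not, Inboard rupture disc stuck=occurs → at least one input occurs → occurs.
Agitation branch unavailable [AND]: Left high-temp switch 2 is inoperative=not, Outboard coolant supply 2 is down=occurs, Inboard chilled-water valve 2 stuck=not → not all inputs occur → does not occur.
Cooling jacket 2 inoperative [OR]: Temperature loop inoperative=occurs, Agitation branch unavailable=not → at least one input occurs → occurs.
Chemical batch overheats [OR]: Vent system unavailable=not, Quench path fails=not, Cooling jacket 2 inoperative=occurs → at least one input occurs → occurs.

Yes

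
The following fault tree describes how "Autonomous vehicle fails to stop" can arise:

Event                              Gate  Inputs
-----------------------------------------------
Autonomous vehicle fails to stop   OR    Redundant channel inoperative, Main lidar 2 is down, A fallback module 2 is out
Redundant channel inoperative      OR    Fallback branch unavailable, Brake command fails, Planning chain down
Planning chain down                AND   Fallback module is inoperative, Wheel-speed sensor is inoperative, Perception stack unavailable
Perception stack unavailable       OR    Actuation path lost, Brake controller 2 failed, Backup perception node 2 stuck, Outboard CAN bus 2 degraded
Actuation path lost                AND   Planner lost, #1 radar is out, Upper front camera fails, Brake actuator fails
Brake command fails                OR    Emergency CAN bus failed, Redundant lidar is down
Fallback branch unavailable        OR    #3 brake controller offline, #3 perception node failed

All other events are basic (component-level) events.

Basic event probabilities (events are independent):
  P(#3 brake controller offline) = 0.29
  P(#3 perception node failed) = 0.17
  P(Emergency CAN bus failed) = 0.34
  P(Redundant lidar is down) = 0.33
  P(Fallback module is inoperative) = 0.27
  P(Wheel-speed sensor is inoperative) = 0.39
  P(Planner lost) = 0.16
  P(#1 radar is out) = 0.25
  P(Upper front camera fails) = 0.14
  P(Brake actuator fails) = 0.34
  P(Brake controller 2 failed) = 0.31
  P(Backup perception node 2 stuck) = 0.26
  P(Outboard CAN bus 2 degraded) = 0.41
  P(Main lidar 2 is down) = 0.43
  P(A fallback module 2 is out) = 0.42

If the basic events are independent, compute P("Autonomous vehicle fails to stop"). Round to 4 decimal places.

P(Fallback branch unavailable) [OR] = 1 − (1−0.29) × (1−0.17) = 0.410700
P(Brake command fails) [OR] = 1 − (1−0.34) × (1−0.33) = 0.557800
P(Actuation path lost) [AND] = 0.16 × 0.25 × 0.14 × 0.34 = 0.001904
P(Perception stack unavailable) [OR] = 1 − (1−0.001904) × (1−0.31) × (1−0.26) × (1−0.41) = 0.699320
P(Planning chain down) [AND] = 0.27 × 0.39 × 0.699320 = 0.073638
P(Redundant channel inoperative) [OR] = 1 − (1−0.410700) × (1−0.557800) × (1−0.073638) = 0.758601
P(Autonomous vehicle fails to stop) [OR] = 1 − (1−0.758601) × (1−0.43) × (1−0.42) = 0.920193
Rounded to 4 decimal places: P(Autonomous vehicle fails to stop) ≈ 0.9202.

0.9202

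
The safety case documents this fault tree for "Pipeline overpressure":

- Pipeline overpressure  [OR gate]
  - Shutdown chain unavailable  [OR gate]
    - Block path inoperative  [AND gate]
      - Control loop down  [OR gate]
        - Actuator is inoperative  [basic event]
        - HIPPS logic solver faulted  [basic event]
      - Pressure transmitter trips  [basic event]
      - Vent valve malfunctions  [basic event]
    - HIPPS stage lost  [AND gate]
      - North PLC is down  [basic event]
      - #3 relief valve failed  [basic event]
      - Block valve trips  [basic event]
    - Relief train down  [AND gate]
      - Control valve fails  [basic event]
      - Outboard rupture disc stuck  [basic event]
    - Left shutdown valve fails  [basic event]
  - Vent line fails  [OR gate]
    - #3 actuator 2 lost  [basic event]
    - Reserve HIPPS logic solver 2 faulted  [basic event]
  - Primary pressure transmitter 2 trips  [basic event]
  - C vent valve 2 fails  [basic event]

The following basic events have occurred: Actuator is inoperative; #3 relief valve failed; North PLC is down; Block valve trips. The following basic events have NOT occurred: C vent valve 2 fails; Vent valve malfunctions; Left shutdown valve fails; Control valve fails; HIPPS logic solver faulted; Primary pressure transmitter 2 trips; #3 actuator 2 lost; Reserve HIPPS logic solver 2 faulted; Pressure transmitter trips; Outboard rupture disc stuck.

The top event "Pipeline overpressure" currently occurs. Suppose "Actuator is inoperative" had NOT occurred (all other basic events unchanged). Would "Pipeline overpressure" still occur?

Yes

Counterfactual: set "Actuator is inoperative" to not occurred.
Control loop down [OR]: Actuator is inoperative=not, HIPPS logic solver faulted=not → no input occurs → does not occur.
Block path inoperative [AND]: Control loop down=not, Pressure transmitter trips=not, Vent valve malfunctions=not → not all inputs occur → does not occur.
HIPPS stage lost [AND]: North PLC is down=occurs, #3 relief valve failed=occurs, Block valve trips=occurs → all inputs occur → occurs.
Relief train down [AND]: Control valve fails=not, Outboard rupture disc stuck=not → not all inputs occur → does not occur.
Shutdown chain unavailable [OR]: Block path inoperative=not, HIPPS stage lost=occurs, Relief train down=not, Left shutdown valve fails=not → at least one input occurs → occurs.
Vent line fails [OR]: #3 actuator 2 lost=not, Reserve HIPPS logic solver 2 faulted=not → no input occurs → does not occur.
Pipeline overpressure [OR]: Shutdown chain unavailable=occurs, Vent line fails=not, Primary pressure transmitter 2 trips=not, C vent valve 2 fails=not → at least one input occurs → occurs.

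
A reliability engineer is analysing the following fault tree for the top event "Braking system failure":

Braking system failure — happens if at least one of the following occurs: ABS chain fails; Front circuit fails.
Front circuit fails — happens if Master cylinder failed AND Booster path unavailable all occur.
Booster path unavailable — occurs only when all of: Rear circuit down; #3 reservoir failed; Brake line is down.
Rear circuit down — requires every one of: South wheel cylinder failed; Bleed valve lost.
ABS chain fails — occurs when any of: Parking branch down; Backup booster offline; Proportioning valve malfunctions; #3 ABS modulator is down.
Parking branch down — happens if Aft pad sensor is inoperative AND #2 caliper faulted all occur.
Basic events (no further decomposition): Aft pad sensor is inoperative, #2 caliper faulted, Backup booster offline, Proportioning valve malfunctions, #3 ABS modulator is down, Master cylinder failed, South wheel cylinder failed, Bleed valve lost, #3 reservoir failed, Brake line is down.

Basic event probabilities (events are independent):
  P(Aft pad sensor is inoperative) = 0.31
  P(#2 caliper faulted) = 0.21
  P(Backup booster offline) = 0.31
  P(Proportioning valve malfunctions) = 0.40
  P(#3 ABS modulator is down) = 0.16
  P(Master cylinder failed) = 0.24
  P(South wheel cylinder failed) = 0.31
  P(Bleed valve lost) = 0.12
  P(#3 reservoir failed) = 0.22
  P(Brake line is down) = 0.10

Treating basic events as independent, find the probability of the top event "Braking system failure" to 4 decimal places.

0.6749

P(Parking branch down) [AND] = 0.31 × 0.21 = 0.065100
P(ABS chain fails) [OR] = 1 − (1−0.065100) × (1−0.31) × (1−0.40) × (1−0.16) = 0.674879
P(Rear circuit down) [AND] = 0.31 × 0.12 = 0.037200
P(Booster path unavailable) [AND] = 0.037200 × 0.22 × 0.10 = 0.000818
P(Front circuit fails) [AND] = 0.24 × 0.000818 = 0.000196
P(Braking system failure) [OR] = 1 − (1−0.674879) × (1−0.000196) = 0.674943
Rounded to 4 decimal places: P(Braking system failure) ≈ 0.6749.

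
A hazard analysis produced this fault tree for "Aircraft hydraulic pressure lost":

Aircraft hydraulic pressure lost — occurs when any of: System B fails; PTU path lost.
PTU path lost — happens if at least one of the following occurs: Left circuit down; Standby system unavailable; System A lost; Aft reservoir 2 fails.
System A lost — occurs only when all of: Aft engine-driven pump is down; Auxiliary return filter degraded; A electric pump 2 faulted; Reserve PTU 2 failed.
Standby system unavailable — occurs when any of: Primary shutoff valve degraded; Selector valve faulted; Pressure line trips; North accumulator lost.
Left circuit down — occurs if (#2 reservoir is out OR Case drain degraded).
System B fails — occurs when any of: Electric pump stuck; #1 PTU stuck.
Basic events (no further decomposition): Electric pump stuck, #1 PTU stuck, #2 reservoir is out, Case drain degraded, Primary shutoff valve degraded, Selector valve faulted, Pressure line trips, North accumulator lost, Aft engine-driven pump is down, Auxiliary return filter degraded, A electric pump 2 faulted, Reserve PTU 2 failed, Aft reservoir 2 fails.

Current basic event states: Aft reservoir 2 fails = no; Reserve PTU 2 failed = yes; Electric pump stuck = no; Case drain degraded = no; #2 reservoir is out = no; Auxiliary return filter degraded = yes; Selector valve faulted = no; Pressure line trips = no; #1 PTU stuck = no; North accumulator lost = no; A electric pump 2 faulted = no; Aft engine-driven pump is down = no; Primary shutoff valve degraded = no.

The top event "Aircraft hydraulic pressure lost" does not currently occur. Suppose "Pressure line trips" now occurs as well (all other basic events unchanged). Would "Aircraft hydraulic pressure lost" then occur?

Yes

Counterfactual: set "Pressure line trips" to occurred.
System B fails [OR]: Electric pump stuck=not, #1 PTU stuck=not → no input occurs → does not occur.
Left circuit down [OR]: #2 reservoir is out=not, Case drain degraded=not → no input occurs → does not occur.
Standby system unavailable [OR]: Primary shutoff valve degraded=not, Selector valve faulted=not, Pressure line trips=occurs, North accumulator lost=not → at least one input occurs → occurs.
System A lost [AND]: Aft engine-driven pump is down=not, Auxiliary return filter degraded=occurs, A electric pump 2 faulted=not, Reserve PTU 2 failed=occurs → not all inputs occur → does not occur.
PTU path lost [OR]: Left circuit down=not, Standby system unavailable=occurs, System A lost=not, Aft reservoir 2 fails=not → at least one input occurs → occurs.
Aircraft hydraulic pressure lost [OR]: System B fails=not, PTU path lost=occurs → at least one input occurs → occurs.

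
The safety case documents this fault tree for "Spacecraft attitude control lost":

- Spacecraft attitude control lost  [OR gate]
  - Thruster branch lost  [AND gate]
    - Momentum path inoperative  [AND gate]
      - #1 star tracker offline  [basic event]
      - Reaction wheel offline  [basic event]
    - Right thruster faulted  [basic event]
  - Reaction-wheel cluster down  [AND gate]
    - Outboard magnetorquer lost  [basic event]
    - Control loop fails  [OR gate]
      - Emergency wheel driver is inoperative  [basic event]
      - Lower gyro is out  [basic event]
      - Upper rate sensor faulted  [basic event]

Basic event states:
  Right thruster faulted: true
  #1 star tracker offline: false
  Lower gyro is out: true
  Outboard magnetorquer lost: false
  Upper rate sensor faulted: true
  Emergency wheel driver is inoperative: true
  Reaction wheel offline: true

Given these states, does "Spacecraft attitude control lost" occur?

No

Momentum path inoperative [AND]: #1 star tracker offline=not, Reaction wheel offline=occurs → not all inputs occur → does not occur.
Thruster branch lost [AND]: Momentum path inoperative=not, Right thruster faulted=occurs → not all inputs occur → does not occur.
Control loop fails [OR]: Emergency wheel driver is inoperative=occurs, Lower gyro is out=occurs, Upper rate sensor faulted=occurs → at least one input occurs → occurs.
Reaction-wheel cluster down [AND]: Outboard magnetorquer lost=not, Control loop fails=occurs → not all inputs occur → does not occur.
Spacecraft attitude control lost [OR]: Thruster branch lost=not, Reaction-wheel cluster down=not → no input occurs → does not occur.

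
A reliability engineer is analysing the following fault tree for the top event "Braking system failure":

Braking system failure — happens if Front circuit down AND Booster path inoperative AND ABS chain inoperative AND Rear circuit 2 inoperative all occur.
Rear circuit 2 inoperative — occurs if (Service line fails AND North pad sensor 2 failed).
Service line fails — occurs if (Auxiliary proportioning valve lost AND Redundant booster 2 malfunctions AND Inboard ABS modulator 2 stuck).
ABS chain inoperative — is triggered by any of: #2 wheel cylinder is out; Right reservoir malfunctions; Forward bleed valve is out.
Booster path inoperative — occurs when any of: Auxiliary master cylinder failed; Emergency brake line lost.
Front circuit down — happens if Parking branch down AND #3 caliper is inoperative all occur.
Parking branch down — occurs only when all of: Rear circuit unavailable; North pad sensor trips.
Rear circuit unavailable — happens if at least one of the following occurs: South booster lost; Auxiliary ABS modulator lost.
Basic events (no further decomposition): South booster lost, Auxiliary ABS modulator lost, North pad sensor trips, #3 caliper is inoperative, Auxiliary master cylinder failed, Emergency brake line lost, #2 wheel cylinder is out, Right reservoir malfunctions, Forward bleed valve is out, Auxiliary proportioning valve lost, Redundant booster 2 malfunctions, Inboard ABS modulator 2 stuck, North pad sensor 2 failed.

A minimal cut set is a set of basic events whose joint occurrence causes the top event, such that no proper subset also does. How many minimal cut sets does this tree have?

Rear circuit unavailable [OR]: union of children's cut sets → 2 cut set(s).
Parking branch down [AND]: one cut set from each child combined → 2 × 1 = 2 cut set(s).
Front circuit down [AND]: one cut set from each child combined → 2 × 1 = 2 cut set(s).
Booster path inoperative [OR]: union of children's cut sets → 2 cut set(s).
ABS chain inoperative [OR]: union of children's cut sets → 3 cut set(s).
Service line fails [AND]: one cut set from each child combined → 1 × 1 × 1 = 1 cut set(s).
Rear circuit 2 inoperative [AND]: one cut set from each child combined → 1 × 1 = 1 cut set(s).
Braking system failure [AND]: one cut set from each child combined → 2 × 2 × 3 × 1 = 12 cut set(s).

12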